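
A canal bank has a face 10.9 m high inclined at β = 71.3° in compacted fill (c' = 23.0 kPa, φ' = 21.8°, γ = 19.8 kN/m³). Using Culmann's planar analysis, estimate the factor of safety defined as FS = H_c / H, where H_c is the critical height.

FS = 1.07

H_c = (4c'/γ) · sinβ cosφ' / [1 − cos(β − φ')]
    = (4·23.0/19.8) · sin71.3°·cos21.8° / [1 − cos49.5°]
    = 4.646 · 0.8795 / 0.3506 = 11.66 m
FS = H_c / H = 11.66 / 10.9 = 1.069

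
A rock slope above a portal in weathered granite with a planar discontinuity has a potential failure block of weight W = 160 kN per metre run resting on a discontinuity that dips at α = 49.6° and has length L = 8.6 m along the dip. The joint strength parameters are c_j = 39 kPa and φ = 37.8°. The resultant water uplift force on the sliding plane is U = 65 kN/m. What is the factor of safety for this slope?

FS = 3.00

Resolving the block weight along and normal to the plane and applying the Mohr–Coulomb strength on the joint:
N' = W cosα − U = 160·cos49.6° − 65 = 38.7 kN/m
Driving force T = W sinα = 160·sin49.6° = 121.8 kN/m
Resisting force R = c_j·L + N'·tanφ = 39·8.6 + 38.7·tan37.8° = 335.4 + 30.0 = 365.4 kN/m
FS = R / T = 365.4 / 121.8 = 2.999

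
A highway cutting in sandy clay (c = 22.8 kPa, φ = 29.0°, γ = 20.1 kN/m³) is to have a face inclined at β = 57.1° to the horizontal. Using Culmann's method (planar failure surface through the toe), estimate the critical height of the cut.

Culmann's analysis gives the critical failure plane at α_cr = (β + φ)/2 = (57.1 + 29.0)/2 = 43.0°, and the critical height
H_c = (4c/γ) · sinβ cosφ / [1 − cos(β − φ)]
    = (4·22.8/20.1) · sin57.1°·cos29.0° / [1 − cos(28.1°)]
    = 4.537 · 0.8396·0.8746 / [1 − 0.8821]
    = 4.537 · 0.7343 / 0.1179
    = 28.27 m

H_c = 28.27 m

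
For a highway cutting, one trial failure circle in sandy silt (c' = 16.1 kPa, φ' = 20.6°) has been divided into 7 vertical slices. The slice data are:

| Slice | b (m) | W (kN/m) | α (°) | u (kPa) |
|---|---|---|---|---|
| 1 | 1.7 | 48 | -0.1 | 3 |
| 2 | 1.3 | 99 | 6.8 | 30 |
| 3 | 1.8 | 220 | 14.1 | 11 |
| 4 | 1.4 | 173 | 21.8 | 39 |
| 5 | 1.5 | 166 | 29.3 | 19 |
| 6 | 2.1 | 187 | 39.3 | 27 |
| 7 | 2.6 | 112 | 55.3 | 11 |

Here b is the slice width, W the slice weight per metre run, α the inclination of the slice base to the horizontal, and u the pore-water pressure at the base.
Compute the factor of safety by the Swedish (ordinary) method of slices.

Ordinary method of slices: FS = Σ[c'·Δl_i + (W_i cosα_i − u_i·Δl_i)·tanφ'] / Σ W_i sinα_i, with Δl_i = b_i / cosα_i.
Slice 1: Δl = 1.7/cos(-0.1°) = 1.700 m; N'_1 = 48·cos(-0.1°) − 3·1.700 = 42.9; c'Δl = 27.37; W sinα = -0.1
Slice 2: Δl = 1.3/cos6.8° = 1.309 m; N'_2 = 99·cos6.8° − 30·1.309 = 59.0; c'Δl = 21.08; W sinα = 11.7
Slice 3: Δl = 1.8/cos14.1° = 1.856 m; N'_3 = 220·cos14.1° − 11·1.856 = 193.0; c'Δl = 29.88; W sinα = 53.6
Slice 4: Δl = 1.4/cos21.8° = 1.508 m; N'_4 = 173·cos21.8° − 39·1.508 = 101.8; c'Δl = 24.28; W sinα = 64.2
Slice 5: Δl = 1.5/cos29.3° = 1.720 m; N'_5 = 166·cos29.3° − 19·1.720 = 112.1; c'Δl = 27.69; W sinα = 81.2
Slice 6: Δl = 2.1/cos39.3° = 2.714 m; N'_6 = 187·cos39.3° − 27·2.714 = 71.4; c'Δl = 43.69; W sinα = 118.4
Slice 7: Δl = 2.6/cos55.3° = 4.567 m; N'_7 = 112·cos55.3° − 11·4.567 = 13.5; c'Δl = 73.53; W sinα = 92.1
Σc'Δl = 247.5 kN/m; ΣN' = 593.7 kN/m; ΣW sinα = 421.2 kN/m
Resisting = 247.5 + 593.7·tan20.6° = 247.5 + 223.2 = 470.7 kN/m
FS = 470.7 / 421.2 = 1.117

FS = 1.12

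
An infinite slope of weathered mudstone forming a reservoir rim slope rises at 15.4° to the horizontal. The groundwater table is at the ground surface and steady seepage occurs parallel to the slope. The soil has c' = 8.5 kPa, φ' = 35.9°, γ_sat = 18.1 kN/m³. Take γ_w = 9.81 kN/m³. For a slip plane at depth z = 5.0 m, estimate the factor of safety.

With seepage parallel to the slope and the water table at the surface, the effective normal stress on the slip plane uses the buoyant unit weight γ' = γ_sat − γ_w while the driving shear stress uses γ_sat:
FS = [c' + γ' z cos²β tanφ'] / [γ_sat z sinβ cosβ]
γ' = 18.1 − 9.81 = 8.29 kN/m³
Numerator = 8.5 + 8.29·5.0·cos²15.4°·tan35.9° = 8.5 + 8.29·5.0·0.9295·0.7239 = 36.389 kPa
Denominator = 18.1·5.0·sin15.4°·cos15.4° = 18.1·5.0·0.2656·0.9641 = 23.170 kPa
FS = 36.389 / 23.170 = 1.571

FS = 1.57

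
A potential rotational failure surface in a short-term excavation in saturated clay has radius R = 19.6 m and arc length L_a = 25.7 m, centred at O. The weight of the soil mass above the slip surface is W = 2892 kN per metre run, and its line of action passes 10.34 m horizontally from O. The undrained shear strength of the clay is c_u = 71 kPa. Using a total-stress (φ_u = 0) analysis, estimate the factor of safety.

Taking moments about the centre O, the resisting moment is provided by the undrained shear strength acting along the arc:
M_R = c_u·L_a·R = 71·25.70·19.6 = 35764.1 kN·m/m
M_D = W·d = 2892·10.34 = 29903.3 kN·m/m
FS = M_R / M_D = 35764.1 / 29903.3 = 1.196

FS = 1.20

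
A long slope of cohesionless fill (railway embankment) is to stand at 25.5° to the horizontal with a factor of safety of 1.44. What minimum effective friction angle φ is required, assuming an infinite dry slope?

FS = tanφ/tanβ ⇒ tanφ = FS · tanβ = 1.44 · tan25.5° = 0.6868
φ = arctan(0.6868) = 34.48°

φ = 34.5°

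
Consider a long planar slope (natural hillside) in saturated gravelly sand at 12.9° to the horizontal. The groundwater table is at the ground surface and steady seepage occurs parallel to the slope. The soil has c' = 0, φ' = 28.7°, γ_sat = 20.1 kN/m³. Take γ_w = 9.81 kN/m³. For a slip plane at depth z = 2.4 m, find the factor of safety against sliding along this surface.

With seepage parallel to the slope and the water table at the surface, the effective normal stress on the slip plane uses the buoyant unit weight γ' = γ_sat − γ_w while the driving shear stress uses γ_sat:
FS = [c' + γ' z cos²β tanφ'] / [γ_sat z sinβ cosβ]
(For c' = 0 this reduces to FS = (γ'/γ_sat)·tanφ'/tanβ.)
γ' = 20.1 − 9.81 = 10.29 kN/m³
Numerator = 0.0 + 10.29·2.4·cos²12.9°·tan28.7° = 0.0 + 10.29·2.4·0.9502·0.5475 = 12.847 kPa
Denominator = 20.1·2.4·sin12.9°·cos12.9° = 20.1·2.4·0.2233·0.9748 = 10.498 kPa
FS = 12.847 / 10.498 = 1.224

FS = 1.22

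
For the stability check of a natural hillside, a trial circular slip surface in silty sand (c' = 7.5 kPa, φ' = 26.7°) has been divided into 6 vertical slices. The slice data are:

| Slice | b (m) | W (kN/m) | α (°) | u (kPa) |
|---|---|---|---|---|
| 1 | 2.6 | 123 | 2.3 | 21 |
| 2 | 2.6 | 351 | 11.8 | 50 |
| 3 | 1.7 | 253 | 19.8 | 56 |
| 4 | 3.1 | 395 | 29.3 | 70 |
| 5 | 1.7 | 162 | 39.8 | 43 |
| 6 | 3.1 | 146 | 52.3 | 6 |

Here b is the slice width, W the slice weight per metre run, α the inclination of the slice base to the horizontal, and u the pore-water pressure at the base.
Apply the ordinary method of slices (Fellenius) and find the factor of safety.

Ordinary method of slices: FS = Σ[c'·Δl_i + (W_i cosα_i − u_i·Δl_i)·tanφ'] / Σ W_i sinα_i, with Δl_i = b_i / cosα_i.
Slice 1: Δl = 2.6/cos2.3° = 2.602 m; N'_1 = 123·cos2.3° − 21·2.602 = 68.3; c'Δl = 19.52; W sinα = 4.9
Slice 2: Δl = 2.6/cos11.8° = 2.656 m; N'_2 = 351·cos11.8° − 50·2.656 = 210.8; c'Δl = 19.92; W sinα = 71.8
Slice 3: Δl = 1.7/cos19.8° = 1.807 m; N'_3 = 253·cos19.8° − 56·1.807 = 136.9; c'Δl = 13.55; W sinα = 85.7
Slice 4: Δl = 3.1/cos29.3° = 3.555 m; N'_4 = 395·cos29.3° − 70·3.555 = 95.6; c'Δl = 26.66; W sinα = 193.3
Slice 5: Δl = 1.7/cos39.8° = 2.213 m; N'_5 = 162·cos39.8° − 43·2.213 = 29.3; c'Δl = 16.60; W sinα = 103.7
Slice 6: Δl = 3.1/cos52.3° = 5.069 m; N'_6 = 146·cos52.3° − 6·5.069 = 58.9; c'Δl = 38.02; W sinα = 115.5
Σc'Δl = 134.3 kN/m; ΣN' = 599.7 kN/m; ΣW sinα = 574.9 kN/m
Resisting = 134.3 + 599.7·tan26.7° = 134.3 + 301.6 = 435.9 kN/m
FS = 435.9 / 574.9 = 0.758

FS = 0.76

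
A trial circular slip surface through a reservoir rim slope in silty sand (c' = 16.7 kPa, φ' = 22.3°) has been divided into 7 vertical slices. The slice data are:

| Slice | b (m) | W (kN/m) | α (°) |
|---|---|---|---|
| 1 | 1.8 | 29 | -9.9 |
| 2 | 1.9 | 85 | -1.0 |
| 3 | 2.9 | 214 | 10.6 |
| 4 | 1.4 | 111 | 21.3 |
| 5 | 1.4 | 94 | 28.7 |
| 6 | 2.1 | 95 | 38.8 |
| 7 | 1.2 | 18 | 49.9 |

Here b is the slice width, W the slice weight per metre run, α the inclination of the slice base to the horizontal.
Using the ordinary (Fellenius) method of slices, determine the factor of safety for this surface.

FS = 2.52

Ordinary method of slices: FS = Σ[c'·Δl_i + (W_i cosα_i)·tanφ'] / Σ W_i sinα_i, with Δl_i = b_i / cosα_i.
Slice 1: Δl = 1.8/cos(-9.9°) = 1.827 m; N'_1 = 29·cos(-9.9°) = 28.6; c'Δl = 30.51; W sinα = -5.0
Slice 2: Δl = 1.9/cos(-1.0°) = 1.900 m; N'_2 = 85·cos(-1.0°) = 85.0; c'Δl = 31.73; W sinα = -1.5
Slice 3: Δl = 2.9/cos10.6° = 2.950 m; N'_3 = 214·cos10.6° = 210.3; c'Δl = 49.27; W sinα = 39.4
Slice 4: Δl = 1.4/cos21.3° = 1.503 m; N'_4 = 111·cos21.3° = 103.4; c'Δl = 25.09; W sinα = 40.3
Slice 5: Δl = 1.4/cos28.7° = 1.596 m; N'_5 = 94·cos28.7° = 82.5; c'Δl = 26.65; W sinα = 45.1
Slice 6: Δl = 2.1/cos38.8° = 2.695 m; N'_6 = 95·cos38.8° = 74.0; c'Δl = 45.00; W sinα = 59.5
Slice 7: Δl = 1.2/cos49.9° = 1.863 m; N'_7 = 18·cos49.9° = 11.6; c'Δl = 31.11; W sinα = 13.8
Σc'Δl = 239.4 kN/m; ΣN' = 595.4 kN/m; ΣW sinα = 191.7 kN/m
Resisting = 239.4 + 595.4·tan22.3° = 239.4 + 244.2 = 483.6 kN/m
FS = 483.6 / 191.7 = 2.523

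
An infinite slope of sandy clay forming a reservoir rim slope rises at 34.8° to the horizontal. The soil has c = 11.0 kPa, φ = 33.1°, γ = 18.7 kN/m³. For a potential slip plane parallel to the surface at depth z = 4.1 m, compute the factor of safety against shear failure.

FS = 1.24

For an infinite slope with a slip plane parallel to the surface (no pore pressure): FS = [c + γz cos²β tanφ] / [γz sinβ cosβ].
γz = 18.7·4.1 = 76.67 kN/m²
Numerator = 11.0 + 76.67·cos²34.8°·tan33.1° = 11.0 + 76.67·0.6743·0.6519 = 44.701 kPa
Denominator = 76.67·sin34.8°·cos34.8° = 76.67·0.5707·0.8211 = 35.931 kPa
FS = 44.701 / 35.931 = 1.244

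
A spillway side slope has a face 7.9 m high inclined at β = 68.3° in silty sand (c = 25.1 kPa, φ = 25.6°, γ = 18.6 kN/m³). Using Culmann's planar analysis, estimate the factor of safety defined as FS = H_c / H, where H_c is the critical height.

H_c = (4c/γ) · sinβ cosφ / [1 − cos(β − φ)]
    = (4·25.1/18.6) · sin68.3°·cos25.6° / [1 − cos42.7°]
    = 5.398 · 0.8379 / 0.2651 = 17.06 m
FS = H_c / H = 17.06 / 7.9 = 2.160

FS = 2.16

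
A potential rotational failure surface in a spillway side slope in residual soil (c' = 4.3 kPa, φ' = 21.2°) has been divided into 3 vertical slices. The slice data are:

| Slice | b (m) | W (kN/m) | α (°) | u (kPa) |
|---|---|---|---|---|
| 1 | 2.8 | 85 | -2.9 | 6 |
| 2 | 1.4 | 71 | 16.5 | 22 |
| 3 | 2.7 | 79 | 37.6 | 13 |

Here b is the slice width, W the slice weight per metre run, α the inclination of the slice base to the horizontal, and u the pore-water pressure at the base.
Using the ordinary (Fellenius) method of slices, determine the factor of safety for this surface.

FS = 1.26

Ordinary method of slices: FS = Σ[c'·Δl_i + (W_i cosα_i − u_i·Δl_i)·tanφ'] / Σ W_i sinα_i, with Δl_i = b_i / cosα_i.
Slice 1: Δl = 2.8/cos(-2.9°) = 2.804 m; N'_1 = 85·cos(-2.9°) − 6·2.804 = 68.1; c'Δl = 12.06; W sinα = -4.3
Slice 2: Δl = 1.4/cos16.5° = 1.460 m; N'_2 = 71·cos16.5° − 22·1.460 = 36.0; c'Δl = 6.28; W sinα = 20.2
Slice 3: Δl = 2.7/cos37.6° = 3.408 m; N'_3 = 79·cos37.6° − 13·3.408 = 18.3; c'Δl = 14.65; W sinα = 48.2
Σc'Δl = 33.0 kN/m; ΣN' = 122.3 kN/m; ΣW sinα = 64.1 kN/m
Resisting = 33.0 + 122.3·tan21.2° = 33.0 + 47.4 = 80.4 kN/m
FS = 80.4 / 64.1 = 1.255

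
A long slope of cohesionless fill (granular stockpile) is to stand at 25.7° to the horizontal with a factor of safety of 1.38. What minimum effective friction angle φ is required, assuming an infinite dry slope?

φ = 33.6°

FS = tanφ/tanβ ⇒ tanφ = FS · tanβ = 1.38 · tan25.7° = 0.6641
φ = arctan(0.6641) = 33.59°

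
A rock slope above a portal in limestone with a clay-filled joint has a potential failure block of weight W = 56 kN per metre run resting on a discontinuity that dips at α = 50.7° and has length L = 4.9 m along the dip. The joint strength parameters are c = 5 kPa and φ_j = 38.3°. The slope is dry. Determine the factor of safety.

FS = 1.21

Resolving the block weight along and normal to the plane and applying the Mohr–Coulomb strength on the joint:
N' = W cosα = 56·cos50.7° = 35.5 kN/m
Driving force T = W sinα = 56·sin50.7° = 43.3 kN/m
Resisting force R = c·L + N'·tanφ_j = 5·4.9 + 35.5·tan38.3° = 24.5 + 28.0 = 52.5 kN/m
FS = R / T = 52.5 / 43.3 = 1.212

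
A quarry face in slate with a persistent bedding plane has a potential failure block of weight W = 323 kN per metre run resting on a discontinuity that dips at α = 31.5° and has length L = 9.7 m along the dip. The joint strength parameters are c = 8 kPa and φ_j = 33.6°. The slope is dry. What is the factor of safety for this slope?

Resolving the block weight along and normal to the plane and applying the Mohr–Coulomb strength on the joint:
N' = W cosα = 323·cos31.5° = 275.4 kN/m
Driving force T = W sinα = 323·sin31.5° = 168.8 kN/m
Resisting force R = c·L + N'·tanφ_j = 8·9.7 + 275.4·tan33.6° = 77.6 + 183.0 = 260.6 kN/m
FS = R / T = 260.6 / 168.8 = 1.544

FS = 1.54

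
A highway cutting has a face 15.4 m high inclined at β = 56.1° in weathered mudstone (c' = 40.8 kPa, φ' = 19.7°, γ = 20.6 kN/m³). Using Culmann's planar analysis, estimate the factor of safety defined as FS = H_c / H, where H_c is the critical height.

H_c = (4c'/γ) · sinβ cosφ' / [1 − cos(β − φ')]
    = (4·40.8/20.6) · sin56.1°·cos19.7° / [1 − cos36.4°]
    = 7.922 · 0.7814 / 0.1951 = 31.73 m
FS = H_c / H = 31.73 / 15.4 = 2.060

FS = 2.06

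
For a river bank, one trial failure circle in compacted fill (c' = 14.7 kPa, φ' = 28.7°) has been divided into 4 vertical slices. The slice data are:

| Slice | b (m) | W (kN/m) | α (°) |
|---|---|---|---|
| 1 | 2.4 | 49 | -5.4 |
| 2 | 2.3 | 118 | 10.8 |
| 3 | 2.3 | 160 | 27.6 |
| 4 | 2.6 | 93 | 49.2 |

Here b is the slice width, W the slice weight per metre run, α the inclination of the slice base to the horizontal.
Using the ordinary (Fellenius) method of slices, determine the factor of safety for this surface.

FS = 2.27

Ordinary method of slices: FS = Σ[c'·Δl_i + (W_i cosα_i)·tanφ'] / Σ W_i sinα_i, with Δl_i = b_i / cosα_i.
Slice 1: Δl = 2.4/cos(-5.4°) = 2.411 m; N'_1 = 49·cos(-5.4°) = 48.8; c'Δl = 35.44; W sinα = -4.6
Slice 2: Δl = 2.3/cos10.8° = 2.341 m; N'_2 = 118·cos10.8° = 115.9; c'Δl = 34.42; W sinα = 22.1
Slice 3: Δl = 2.3/cos27.6° = 2.595 m; N'_3 = 160·cos27.6° = 141.8; c'Δl = 38.15; W sinα = 74.1
Slice 4: Δl = 2.6/cos49.2° = 3.979 m; N'_4 = 93·cos49.2° = 60.8; c'Δl = 58.49; W sinα = 70.4
Σc'Δl = 166.5 kN/m; ΣN' = 367.3 kN/m; ΣW sinα = 162.0 kN/m
Resisting = 166.5 + 367.3·tan28.7° = 166.5 + 201.1 = 367.6 kN/m
FS = 367.6 / 162.0 = 2.269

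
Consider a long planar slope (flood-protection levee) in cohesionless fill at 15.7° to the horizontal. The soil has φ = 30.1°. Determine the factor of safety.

For a dry cohesionless infinite slope the factor of safety is FS = tanφ / tanβ.
FS = tan30.1° / tan15.7° = 0.5797 / 0.2811 = 2.062

FS = 2.06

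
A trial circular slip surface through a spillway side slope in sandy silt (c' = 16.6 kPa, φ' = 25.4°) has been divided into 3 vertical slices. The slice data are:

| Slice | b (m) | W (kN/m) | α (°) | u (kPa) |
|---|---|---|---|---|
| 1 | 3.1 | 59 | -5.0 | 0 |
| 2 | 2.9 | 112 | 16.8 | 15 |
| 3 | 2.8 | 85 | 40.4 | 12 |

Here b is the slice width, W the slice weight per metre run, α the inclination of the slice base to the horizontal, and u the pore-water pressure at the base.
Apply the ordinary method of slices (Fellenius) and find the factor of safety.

FS = 2.79

Ordinary method of slices: FS = Σ[c'·Δl_i + (W_i cosα_i − u_i·Δl_i)·tanφ'] / Σ W_i sinα_i, with Δl_i = b_i / cosα_i.
Slice 1: Δl = 3.1/cos(-5.0°) = 3.112 m; N'_1 = 59·cos(-5.0°) − 0·3.112 = 58.8; c'Δl = 51.66; W sinα = -5.1
Slice 2: Δl = 2.9/cos16.8° = 3.029 m; N'_2 = 112·cos16.8° − 15·3.029 = 61.8; c'Δl = 50.29; W sinα = 32.4
Slice 3: Δl = 2.8/cos40.4° = 3.677 m; N'_3 = 85·cos40.4° − 12·3.677 = 20.6; c'Δl = 61.03; W sinα = 55.1
Σc'Δl = 163.0 kN/m; ΣN' = 141.2 kN/m; ΣW sinα = 82.3 kN/m
Resisting = 163.0 + 141.2·tan25.4° = 163.0 + 67.0 = 230.0 kN/m
FS = 230.0 / 82.3 = 2.794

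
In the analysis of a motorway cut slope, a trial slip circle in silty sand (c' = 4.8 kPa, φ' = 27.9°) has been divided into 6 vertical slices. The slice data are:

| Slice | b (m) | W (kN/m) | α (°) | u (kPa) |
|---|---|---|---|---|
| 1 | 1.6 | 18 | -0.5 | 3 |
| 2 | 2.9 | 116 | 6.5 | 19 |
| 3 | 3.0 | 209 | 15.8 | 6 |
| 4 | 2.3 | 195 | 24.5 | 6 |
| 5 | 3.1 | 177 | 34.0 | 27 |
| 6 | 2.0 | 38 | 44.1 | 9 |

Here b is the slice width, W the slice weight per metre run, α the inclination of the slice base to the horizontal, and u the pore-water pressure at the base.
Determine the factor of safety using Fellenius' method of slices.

Ordinary method of slices: FS = Σ[c'·Δl_i + (W_i cosα_i − u_i·Δl_i)·tanφ'] / Σ W_i sinα_i, with Δl_i = b_i / cosα_i.
Slice 1: Δl = 1.6/cos(-0.5°) = 1.600 m; N'_1 = 18·cos(-0.5°) − 3·1.600 = 13.2; c'Δl = 7.68; W sinα = -0.2
Slice 2: Δl = 2.9/cos6.5° = 2.919 m; N'_2 = 116·cos6.5° − 19·2.919 = 59.8; c'Δl = 14.01; W sinα = 13.1
Slice 3: Δl = 3.0/cos15.8° = 3.118 m; N'_3 = 209·cos15.8° − 6·3.118 = 182.4; c'Δl = 14.97; W sinα = 56.9
Slice 4: Δl = 2.3/cos24.5° = 2.528 m; N'_4 = 195·cos24.5° − 6·2.528 = 162.3; c'Δl = 12.13; W sinα = 80.9
Slice 5: Δl = 3.1/cos34.0° = 3.739 m; N'_5 = 177·cos34.0° − 27·3.739 = 45.8; c'Δl = 17.95; W sinα = 99.0
Slice 6: Δl = 2.0/cos44.1° = 2.785 m; N'_6 = 38·cos44.1° − 9·2.785 = 2.2; c'Δl = 13.37; W sinα = 26.4
Σc'Δl = 80.1 kN/m; ΣN' = 465.7 kN/m; ΣW sinα = 276.2 kN/m
Resisting = 80.1 + 465.7·tan27.9° = 80.1 + 246.6 = 326.7 kN/m
FS = 326.7 / 276.2 = 1.183

FS = 1.18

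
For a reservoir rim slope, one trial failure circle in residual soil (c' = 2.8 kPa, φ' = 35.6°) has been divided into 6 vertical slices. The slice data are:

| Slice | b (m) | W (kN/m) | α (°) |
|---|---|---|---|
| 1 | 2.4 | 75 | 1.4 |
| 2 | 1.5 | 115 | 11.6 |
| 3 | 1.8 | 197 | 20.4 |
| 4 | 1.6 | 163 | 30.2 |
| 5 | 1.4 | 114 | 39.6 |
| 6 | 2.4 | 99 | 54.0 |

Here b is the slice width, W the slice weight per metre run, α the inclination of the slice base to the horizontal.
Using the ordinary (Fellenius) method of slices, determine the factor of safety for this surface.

Ordinary method of slices: FS = Σ[c'·Δl_i + (W_i cosα_i)·tanφ'] / Σ W_i sinα_i, with Δl_i = b_i / cosα_i.
Slice 1: Δl = 2.4/cos1.4° = 2.401 m; N'_1 = 75·cos1.4° = 75.0; c'Δl = 6.72; W sinα = 1.8
Slice 2: Δl = 1.5/cos11.6° = 1.531 m; N'_2 = 115·cos11.6° = 112.7; c'Δl = 4.29; W sinα = 23.1
Slice 3: Δl = 1.8/cos20.4° = 1.920 m; N'_3 = 197·cos20.4° = 184.6; c'Δl = 5.38; W sinα = 68.7
Slice 4: Δl = 1.6/cos30.2° = 1.851 m; N'_4 = 163·cos30.2° = 140.9; c'Δl = 5.18; W sinα = 82.0
Slice 5: Δl = 1.4/cos39.6° = 1.817 m; N'_5 = 114·cos39.6° = 87.8; c'Δl = 5.09; W sinα = 72.7
Slice 6: Δl = 2.4/cos54.0° = 4.083 m; N'_6 = 99·cos54.0° = 58.2; c'Δl = 11.43; W sinα = 80.1
Σc'Δl = 38.1 kN/m; ΣN' = 659.2 kN/m; ΣW sinα = 328.4 kN/m
Resisting = 38.1 + 659.2·tan35.6° = 38.1 + 471.9 = 510.0 kN/m
FS = 510.0 / 328.4 = 1.553

FS = 1.55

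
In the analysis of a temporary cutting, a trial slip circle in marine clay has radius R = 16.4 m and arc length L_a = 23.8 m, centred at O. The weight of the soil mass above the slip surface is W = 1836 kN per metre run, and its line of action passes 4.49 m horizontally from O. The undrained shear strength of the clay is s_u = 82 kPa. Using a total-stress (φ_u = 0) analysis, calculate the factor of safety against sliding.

FS = 3.88

Taking moments about the centre O, the resisting moment is provided by the undrained shear strength acting along the arc:
M_R = s_u·L_a·R = 82·23.80·16.4 = 32006.2 kN·m/m
M_D = W·d = 1836·4.49 = 8243.6 kN·m/m
FS = M_R / M_D = 32006.2 / 8243.6 = 3.883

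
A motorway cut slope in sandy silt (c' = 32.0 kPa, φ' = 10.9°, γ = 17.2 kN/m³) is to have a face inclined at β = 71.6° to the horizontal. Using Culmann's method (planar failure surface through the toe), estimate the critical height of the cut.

Culmann's analysis gives the critical failure plane at α_cr = (β + φ')/2 = (71.6 + 10.9)/2 = 41.2°, and the critical height
H_c = (4c'/γ) · sinβ cosφ' / [1 − cos(β − φ')]
    = (4·32.0/17.2) · sin71.6°·cos10.9° / [1 − cos(60.7°)]
    = 7.442 · 0.9489·0.9820 / [1 − 0.4894]
    = 7.442 · 0.9318 / 0.5106
    = 13.58 m

H_c = 13.58 m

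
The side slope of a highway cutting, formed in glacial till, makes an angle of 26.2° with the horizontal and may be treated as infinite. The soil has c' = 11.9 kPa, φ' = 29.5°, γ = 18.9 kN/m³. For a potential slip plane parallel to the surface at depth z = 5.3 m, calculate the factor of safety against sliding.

For an infinite slope with a slip plane parallel to the surface (no pore pressure): FS = [c' + γz cos²β tanφ'] / [γz sinβ cosβ].
γz = 18.9·5.3 = 100.17 kN/m²
Numerator = 11.9 + 100.17·cos²26.2°·tan29.5° = 11.9 + 100.17·0.8051·0.5658 = 57.526 kPa
Denominator = 100.17·sin26.2°·cos26.2° = 100.17·0.4415·0.8973 = 39.682 kPa
FS = 57.526 / 39.682 = 1.450

FS = 1.45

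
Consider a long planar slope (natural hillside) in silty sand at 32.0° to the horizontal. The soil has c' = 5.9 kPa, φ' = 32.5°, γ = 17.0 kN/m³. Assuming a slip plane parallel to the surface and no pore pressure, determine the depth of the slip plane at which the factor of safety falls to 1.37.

Setting FS = 1.37 in FS = [c' + γz cos²β tanφ'] / [γz sinβ cosβ] and solving for z:
z = c' / [γ cosβ (FS·sinβ − cosβ·tanφ')]
  = 5.9 / [17.0·cos32.0°·(1.37·sin32.0° − cos32.0°·tan32.5°)]
  = 5.9 / [17.0·0.8480·(1.37·0.5299 − 0.8480·0.6371)]
  = 5.9 / 2.6775 = 2.204 m

z = 2.20 m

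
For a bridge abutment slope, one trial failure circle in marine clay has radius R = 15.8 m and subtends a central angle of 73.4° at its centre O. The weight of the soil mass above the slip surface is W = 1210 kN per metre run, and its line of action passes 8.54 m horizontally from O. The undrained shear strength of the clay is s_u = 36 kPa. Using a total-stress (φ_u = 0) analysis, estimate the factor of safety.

Taking moments about the centre O, the resisting moment is provided by the undrained shear strength acting along the arc:
Arc length L_a = R·θ = 15.8·(73.4°·π/180) = 15.8·1.2811 = 20.24 m
M_R = s_u·L_a·R = 36·20.24·15.8 = 11513.0 kN·m/m
M_D = W·d = 1210·8.54 = 10333.4 kN·m/m
FS = M_R / M_D = 11513.0 / 10333.4 = 1.114

FS = 1.11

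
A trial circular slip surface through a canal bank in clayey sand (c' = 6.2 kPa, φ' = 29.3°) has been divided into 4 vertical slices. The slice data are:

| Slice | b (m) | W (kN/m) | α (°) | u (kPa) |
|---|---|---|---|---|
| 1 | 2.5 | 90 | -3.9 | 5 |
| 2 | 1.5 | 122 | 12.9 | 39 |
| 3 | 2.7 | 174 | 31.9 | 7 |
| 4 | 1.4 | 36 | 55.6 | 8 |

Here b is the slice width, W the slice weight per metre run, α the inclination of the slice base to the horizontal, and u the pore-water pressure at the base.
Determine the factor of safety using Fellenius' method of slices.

Ordinary method of slices: FS = Σ[c'·Δl_i + (W_i cosα_i − u_i·Δl_i)·tanφ'] / Σ W_i sinα_i, with Δl_i = b_i / cosα_i.
Slice 1: Δl = 2.5/cos(-3.9°) = 2.506 m; N'_1 = 90·cos(-3.9°) − 5·2.506 = 77.3; c'Δl = 15.54; W sinα = -6.1
Slice 2: Δl = 1.5/cos12.9° = 1.539 m; N'_2 = 122·cos12.9° − 39·1.539 = 58.9; c'Δl = 9.54; W sinα = 27.2
Slice 3: Δl = 2.7/cos31.9° = 3.180 m; N'_3 = 174·cos31.9° − 7·3.180 = 125.5; c'Δl = 19.72; W sinα = 91.9
Slice 4: Δl = 1.4/cos55.6° = 2.478 m; N'_4 = 36·cos55.6° − 8·2.478 = 0.5; c'Δl = 15.36; W sinα = 29.7
Σc'Δl = 60.2 kN/m; ΣN' = 262.1 kN/m; ΣW sinα = 142.8 kN/m
Resisting = 60.2 + 262.1·tan29.3° = 60.2 + 147.1 = 207.3 kN/m
FS = 207.3 / 142.8 = 1.452

FS = 1.45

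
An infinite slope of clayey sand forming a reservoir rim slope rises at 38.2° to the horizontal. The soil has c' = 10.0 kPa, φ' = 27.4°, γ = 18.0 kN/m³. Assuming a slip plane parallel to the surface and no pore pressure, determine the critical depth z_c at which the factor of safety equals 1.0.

Setting FS = 1.00 in FS = [c' + γz cos²β tanφ'] / [γz sinβ cosβ] and solving for z:
z = c' / [γ cosβ (FS·sinβ − cosβ·tanφ')]
  = 10.0 / [18.0·cos38.2°·(1.00·sin38.2° − cos38.2°·tan27.4°)]
  = 10.0 / [18.0·0.7859·(1.00·0.6184 − 0.7859·0.5184)]
  = 10.0 / 2.9855 = 3.350 m

z_c = 3.35 m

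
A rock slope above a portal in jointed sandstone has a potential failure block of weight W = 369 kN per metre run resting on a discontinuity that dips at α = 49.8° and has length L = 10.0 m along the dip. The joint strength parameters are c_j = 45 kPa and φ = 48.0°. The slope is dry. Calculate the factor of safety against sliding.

Resolving the block weight along and normal to the plane and applying the Mohr–Coulomb strength on the joint:
N' = W cosα = 369·cos49.8° = 238.2 kN/m
Driving force T = W sinα = 369·sin49.8° = 281.8 kN/m
Resisting force R = c_j·L + N'·tanφ = 45·10.0 + 238.2·tan48.0° = 450.0 + 264.5 = 714.5 kN/m
FS = R / T = 714.5 / 281.8 = 2.535

FS = 2.54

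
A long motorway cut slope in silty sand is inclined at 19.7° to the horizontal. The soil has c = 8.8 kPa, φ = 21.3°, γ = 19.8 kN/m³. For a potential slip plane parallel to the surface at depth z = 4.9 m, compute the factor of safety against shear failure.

For an infinite slope with a slip plane parallel to the surface (no pore pressure): FS = [c + γz cos²β tanφ] / [γz sinβ cosβ].
γz = 19.8·4.9 = 97.02 kN/m²
Numerator = 8.8 + 97.02·cos²19.7°·tan21.3° = 8.8 + 97.02·0.8864·0.3899 = 42.328 kPa
Denominator = 97.02·sin19.7°·cos19.7° = 97.02·0.3371·0.9415 = 30.791 kPa
FS = 42.328 / 30.791 = 1.375

FS = 1.37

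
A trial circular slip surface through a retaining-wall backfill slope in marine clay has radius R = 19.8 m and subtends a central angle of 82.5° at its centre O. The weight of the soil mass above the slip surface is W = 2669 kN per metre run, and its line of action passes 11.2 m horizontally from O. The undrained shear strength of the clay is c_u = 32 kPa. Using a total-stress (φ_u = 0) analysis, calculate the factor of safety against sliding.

Taking moments about the centre O, the resisting moment is provided by the undrained shear strength acting along the arc:
Arc length L_a = R·θ = 19.8·(82.5°·π/180) = 19.8·1.4399 = 28.51 m
M_R = c_u·L_a·R = 32·28.51·19.8 = 18063.9 kN·m/m
M_D = W·d = 2669·11.2 = 29892.8 kN·m/m
FS = M_R / M_D = 18063.9 / 29892.8 = 0.604

FS = 0.60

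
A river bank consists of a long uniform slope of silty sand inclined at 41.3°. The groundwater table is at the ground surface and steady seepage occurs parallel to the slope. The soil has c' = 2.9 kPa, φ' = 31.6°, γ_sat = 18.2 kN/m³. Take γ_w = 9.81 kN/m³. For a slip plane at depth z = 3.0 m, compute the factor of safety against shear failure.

With seepage parallel to the slope and the water table at the surface, the effective normal stress on the slip plane uses the buoyant unit weight γ' = γ_sat − γ_w while the driving shear stress uses γ_sat:
FS = [c' + γ' z cos²β tanφ'] / [γ_sat z sinβ cosβ]
γ' = 18.2 − 9.81 = 8.39 kN/m³
Numerator = 2.9 + 8.39·3.0·cos²41.3°·tan31.6° = 2.9 + 8.39·3.0·0.5644·0.6152 = 11.640 kPa
Denominator = 18.2·3.0·sin41.3°·cos41.3° = 18.2·3.0·0.6600·0.7513 = 27.073 kPa
FS = 11.640 / 27.073 = 0.430

FS = 0.43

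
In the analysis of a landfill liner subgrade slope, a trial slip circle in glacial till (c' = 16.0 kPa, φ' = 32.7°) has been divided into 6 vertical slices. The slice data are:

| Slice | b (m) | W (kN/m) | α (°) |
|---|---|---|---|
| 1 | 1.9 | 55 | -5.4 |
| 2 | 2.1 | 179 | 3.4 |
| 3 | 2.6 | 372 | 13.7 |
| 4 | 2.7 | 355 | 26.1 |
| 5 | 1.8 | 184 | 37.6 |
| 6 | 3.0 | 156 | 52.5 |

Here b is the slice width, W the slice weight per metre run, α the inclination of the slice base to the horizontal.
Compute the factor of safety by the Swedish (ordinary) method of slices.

FS = 2.08

Ordinary method of slices: FS = Σ[c'·Δl_i + (W_i cosα_i)·tanφ'] / Σ W_i sinα_i, with Δl_i = b_i / cosα_i.
Slice 1: Δl = 1.9/cos(-5.4°) = 1.908 m; N'_1 = 55·cos(-5.4°) = 54.8; c'Δl = 30.54; W sinα = -5.2
Slice 2: Δl = 2.1/cos3.4° = 2.104 m; N'_2 = 179·cos3.4° = 178.7; c'Δl = 33.66; W sinα = 10.6
Slice 3: Δl = 2.6/cos13.7° = 2.676 m; N'_3 = 372·cos13.7° = 361.4; c'Δl = 42.82; W sinα = 88.1
Slice 4: Δl = 2.7/cos26.1° = 3.007 m; N'_4 = 355·cos26.1° = 318.8; c'Δl = 48.11; W sinα = 156.2
Slice 5: Δl = 1.8/cos37.6° = 2.272 m; N'_5 = 184·cos37.6° = 145.8; c'Δl = 36.35; W sinα = 112.3
Slice 6: Δl = 3.0/cos52.5° = 4.928 m; N'_6 = 156·cos52.5° = 95.0; c'Δl = 78.85; W sinα = 123.8
Σc'Δl = 270.3 kN/m; ΣN' = 1154.4 kN/m; ΣW sinα = 485.8 kN/m
Resisting = 270.3 + 1154.4·tan32.7° = 270.3 + 741.1 = 1011.4 kN/m
FS = 1011.4 / 485.8 = 2.082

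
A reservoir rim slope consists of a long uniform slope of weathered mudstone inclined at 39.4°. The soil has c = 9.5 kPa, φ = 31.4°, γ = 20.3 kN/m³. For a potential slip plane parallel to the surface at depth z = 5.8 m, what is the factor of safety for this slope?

For an infinite slope with a slip plane parallel to the surface (no pore pressure): FS = [c + γz cos²β tanφ] / [γz sinβ cosβ].
γz = 20.3·5.8 = 117.74 kN/m²
Numerator = 9.5 + 117.74·cos²39.4°·tan31.4° = 9.5 + 117.74·0.5971·0.6104 = 52.414 kPa
Denominator = 117.74·sin39.4°·cos39.4° = 117.74·0.6347·0.7727 = 57.749 kPa
FS = 52.414 / 57.749 = 0.908

FS = 0.91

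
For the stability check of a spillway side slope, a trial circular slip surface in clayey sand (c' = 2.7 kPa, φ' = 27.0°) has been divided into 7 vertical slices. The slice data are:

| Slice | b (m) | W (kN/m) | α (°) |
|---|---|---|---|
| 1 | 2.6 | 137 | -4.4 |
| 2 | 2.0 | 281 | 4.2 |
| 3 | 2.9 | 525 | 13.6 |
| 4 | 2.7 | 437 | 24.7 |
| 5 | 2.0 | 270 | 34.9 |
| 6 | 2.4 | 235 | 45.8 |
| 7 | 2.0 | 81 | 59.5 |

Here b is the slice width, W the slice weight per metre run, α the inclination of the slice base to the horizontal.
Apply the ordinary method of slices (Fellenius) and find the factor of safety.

FS = 1.34

Ordinary method of slices: FS = Σ[c'·Δl_i + (W_i cosα_i)·tanφ'] / Σ W_i sinα_i, with Δl_i = b_i / cosα_i.
Slice 1: Δl = 2.6/cos(-4.4°) = 2.608 m; N'_1 = 137·cos(-4.4°) = 136.6; c'Δl = 7.04; W sinα = -10.5
Slice 2: Δl = 2.0/cos4.2° = 2.005 m; N'_2 = 281·cos4.2° = 280.2; c'Δl = 5.41; W sinα = 20.6
Slice 3: Δl = 2.9/cos13.6° = 2.984 m; N'_3 = 525·cos13.6° = 510.3; c'Δl = 8.06; W sinα = 123.4
Slice 4: Δl = 2.7/cos24.7° = 2.972 m; N'_4 = 437·cos24.7° = 397.0; c'Δl = 8.02; W sinα = 182.6
Slice 5: Δl = 2.0/cos34.9° = 2.439 m; N'_5 = 270·cos34.9° = 221.4; c'Δl = 6.58; W sinα = 154.5
Slice 6: Δl = 2.4/cos45.8° = 3.443 m; N'_6 = 235·cos45.8° = 163.8; c'Δl = 9.29; W sinα = 168.5
Slice 7: Δl = 2.0/cos59.5° = 3.941 m; N'_7 = 81·cos59.5° = 41.1; c'Δl = 10.64; W sinα = 69.8
Σc'Δl = 55.1 kN/m; ΣN' = 1750.5 kN/m; ΣW sinα = 708.9 kN/m
Resisting = 55.1 + 1750.5·tan27.0° = 55.1 + 891.9 = 947.0 kN/m
FS = 947.0 / 708.9 = 1.336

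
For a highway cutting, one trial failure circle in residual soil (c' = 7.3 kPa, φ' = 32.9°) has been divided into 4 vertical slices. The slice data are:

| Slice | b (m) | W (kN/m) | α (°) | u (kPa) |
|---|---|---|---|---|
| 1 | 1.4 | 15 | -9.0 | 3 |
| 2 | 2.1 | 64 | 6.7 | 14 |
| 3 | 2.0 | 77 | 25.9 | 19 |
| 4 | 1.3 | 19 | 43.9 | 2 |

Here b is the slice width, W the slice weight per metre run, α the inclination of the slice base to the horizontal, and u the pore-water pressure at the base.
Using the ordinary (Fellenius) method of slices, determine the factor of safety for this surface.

FS = 2.08

Ordinary method of slices: FS = Σ[c'·Δl_i + (W_i cosα_i − u_i·Δl_i)·tanφ'] / Σ W_i sinα_i, with Δl_i = b_i / cosα_i.
Slice 1: Δl = 1.4/cos(-9.0°) = 1.417 m; N'_1 = 15·cos(-9.0°) − 3·1.417 = 10.6; c'Δl = 10.35; W sinα = -2.3
Slice 2: Δl = 2.1/cos6.7° = 2.114 m; N'_2 = 64·cos6.7° − 14·2.114 = 34.0; c'Δl = 15.44; W sinα = 7.5
Slice 3: Δl = 2.0/cos25.9° = 2.223 m; N'_3 = 77·cos25.9° − 19·2.223 = 27.0; c'Δl = 16.23; W sinα = 33.6
Slice 4: Δl = 1.3/cos43.9° = 1.804 m; N'_4 = 19·cos43.9° − 2·1.804 = 10.1; c'Δl = 13.17; W sinα = 13.2
Σc'Δl = 55.2 kN/m; ΣN' = 81.6 kN/m; ΣW sinα = 51.9 kN/m
Resisting = 55.2 + 81.6·tan32.9° = 55.2 + 52.8 = 108.0 kN/m
FS = 108.0 / 51.9 = 2.080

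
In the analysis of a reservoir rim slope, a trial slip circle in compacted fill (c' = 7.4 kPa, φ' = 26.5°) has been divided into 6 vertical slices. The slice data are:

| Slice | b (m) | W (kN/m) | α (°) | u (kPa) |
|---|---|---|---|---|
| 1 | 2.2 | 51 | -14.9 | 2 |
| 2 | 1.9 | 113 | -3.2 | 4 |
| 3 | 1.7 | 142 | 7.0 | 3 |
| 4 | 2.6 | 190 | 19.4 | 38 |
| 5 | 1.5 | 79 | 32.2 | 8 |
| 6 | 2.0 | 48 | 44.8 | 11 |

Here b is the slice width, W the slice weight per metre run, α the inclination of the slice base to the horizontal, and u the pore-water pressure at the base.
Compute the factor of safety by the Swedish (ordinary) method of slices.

FS = 2.23

Ordinary method of slices: FS = Σ[c'·Δl_i + (W_i cosα_i − u_i·Δl_i)·tanφ'] / Σ W_i sinα_i, with Δl_i = b_i / cosα_i.
Slice 1: Δl = 2.2/cos(-14.9°) = 2.277 m; N'_1 = 51·cos(-14.9°) − 2·2.277 = 44.7; c'Δl = 16.85; W sinα = -13.1
Slice 2: Δl = 1.9/cos(-3.2°) = 1.903 m; N'_2 = 113·cos(-3.2°) − 4·1.903 = 105.2; c'Δl = 14.08; W sinα = -6.3
Slice 3: Δl = 1.7/cos7.0° = 1.713 m; N'_3 = 142·cos7.0° − 3·1.713 = 135.8; c'Δl = 12.67; W sinα = 17.3
Slice 4: Δl = 2.6/cos19.4° = 2.757 m; N'_4 = 190·cos19.4° − 38·2.757 = 74.5; c'Δl = 20.40; W sinα = 63.1
Slice 5: Δl = 1.5/cos32.2° = 1.773 m; N'_5 = 79·cos32.2° − 8·1.773 = 52.7; c'Δl = 13.12; W sinα = 42.1
Slice 6: Δl = 2.0/cos44.8° = 2.819 m; N'_6 = 48·cos44.8° − 11·2.819 = 3.1; c'Δl = 20.86; W sinα = 33.8
Σc'Δl = 98.0 kN/m; ΣN' = 415.9 kN/m; ΣW sinα = 136.9 kN/m
Resisting = 98.0 + 415.9·tan26.5° = 98.0 + 207.4 = 305.4 kN/m
FS = 305.4 / 136.9 = 2.230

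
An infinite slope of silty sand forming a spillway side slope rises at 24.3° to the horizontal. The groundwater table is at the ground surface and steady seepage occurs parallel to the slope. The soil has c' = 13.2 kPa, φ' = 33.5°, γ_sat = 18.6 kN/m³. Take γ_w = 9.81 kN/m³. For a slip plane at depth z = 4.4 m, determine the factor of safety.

With seepage parallel to the slope and the water table at the surface, the effective normal stress on the slip plane uses the buoyant unit weight γ' = γ_sat − γ_w while the driving shear stress uses γ_sat:
FS = [c' + γ' z cos²β tanφ'] / [γ_sat z sinβ cosβ]
γ' = 18.6 − 9.81 = 8.79 kN/m³
Numerator = 13.2 + 8.79·4.4·cos²24.3°·tan33.5° = 13.2 + 8.79·4.4·0.8307·0.6619 = 34.464 kPa
Denominator = 18.6·4.4·sin24.3°·cos24.3° = 18.6·4.4·0.4115·0.9114 = 30.695 kPa
FS = 34.464 / 30.695 = 1.123

FS = 1.12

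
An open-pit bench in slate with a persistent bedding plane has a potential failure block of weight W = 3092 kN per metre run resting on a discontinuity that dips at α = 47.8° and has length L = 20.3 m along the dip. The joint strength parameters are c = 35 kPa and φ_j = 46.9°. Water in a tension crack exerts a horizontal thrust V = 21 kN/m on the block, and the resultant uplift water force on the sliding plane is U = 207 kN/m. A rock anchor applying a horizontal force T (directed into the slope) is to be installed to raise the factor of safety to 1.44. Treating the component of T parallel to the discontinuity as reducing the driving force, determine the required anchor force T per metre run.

Resolving forces along and normal to the sliding plane, with the horizontal anchor force T adding T·sinα to the effective normal force and T·cosα acting up the plane against the driving force:
FS = [cL + (W cosα − U − V sinα + T sinα) tanφ_j] / [W sinα + V cosα − T cosα]
Without the anchor: N' = 1854.4 kN/m, driving T_d = 2304.7 kN/m, resisting R = 35·20.3 + 1854.4·tan46.9° = 2692.2 kN/m, FS = 1.17.
Setting FS = 1.44 and solving for T:
1.44·(2304.7 − T cos47.8°) = 2692.2 + T sin47.8°·tan46.9°
T·(sin47.8°·tan46.9° + 1.44·cos47.8°) = 1.44·2304.7 − 2692.2
T·(0.7408·1.0686 + 1.44·0.6717) = 3318.7 − 2692.2 = 626.6
T·1.7589 = 626.6
T = 356.2 kN/m

T = 356 kN/m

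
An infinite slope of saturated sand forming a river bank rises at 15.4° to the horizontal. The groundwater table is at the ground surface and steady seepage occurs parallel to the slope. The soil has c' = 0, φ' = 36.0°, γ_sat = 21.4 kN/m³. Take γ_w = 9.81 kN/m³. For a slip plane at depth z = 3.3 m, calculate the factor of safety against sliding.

FS = 1.43

With seepage parallel to the slope and the water table at the surface, the effective normal stress on the slip plane uses the buoyant unit weight γ' = γ_sat − γ_w while the driving shear stress uses γ_sat:
FS = [c' + γ' z cos²β tanφ'] / [γ_sat z sinβ cosβ]
(For c' = 0 this reduces to FS = (γ'/γ_sat)·tanφ'/tanβ.)
γ' = 21.4 − 9.81 = 11.59 kN/m³
Numerator = 0.0 + 11.59·3.3·cos²15.4°·tan36.0° = 0.0 + 11.59·3.3·0.9295·0.7265 = 25.828 kPa
Denominator = 21.4·3.3·sin15.4°·cos15.4° = 21.4·3.3·0.2656·0.9641 = 18.080 kPa
FS = 25.828 / 18.080 = 1.429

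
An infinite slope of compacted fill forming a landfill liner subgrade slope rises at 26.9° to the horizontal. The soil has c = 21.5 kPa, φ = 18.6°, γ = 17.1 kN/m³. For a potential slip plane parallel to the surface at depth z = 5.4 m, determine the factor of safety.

For an infinite slope with a slip plane parallel to the surface (no pore pressure): FS = [c + γz cos²β tanφ] / [γz sinβ cosβ].
γz = 17.1·5.4 = 92.34 kN/m²
Numerator = 21.5 + 92.34·cos²26.9°·tan18.6° = 21.5 + 92.34·0.7953·0.3365 = 46.215 kPa
Denominator = 92.34·sin26.9°·cos26.9° = 92.34·0.4524·0.8918 = 37.257 kPa
FS = 46.215 / 37.257 = 1.240

FS = 1.24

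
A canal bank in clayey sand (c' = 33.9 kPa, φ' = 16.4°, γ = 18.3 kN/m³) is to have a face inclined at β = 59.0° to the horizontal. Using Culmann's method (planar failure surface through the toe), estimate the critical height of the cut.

H_c = 23.09 m

Culmann's analysis gives the critical failure plane at α_cr = (β + φ')/2 = (59.0 + 16.4)/2 = 37.7°, and the critical height
H_c = (4c'/γ) · sinβ cosφ' / [1 − cos(β − φ')]
    = (4·33.9/18.3) · sin59.0°·cos16.4° / [1 − cos(42.6°)]
    = 7.410 · 0.8572·0.9593 / [1 − 0.7361]
    = 7.410 · 0.8223 / 0.2639
    = 23.09 m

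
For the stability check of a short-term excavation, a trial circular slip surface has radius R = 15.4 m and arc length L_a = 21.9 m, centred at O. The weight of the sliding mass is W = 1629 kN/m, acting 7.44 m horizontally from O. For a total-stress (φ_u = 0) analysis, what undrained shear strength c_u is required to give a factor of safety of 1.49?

c_u = 53.5 kPa

FS = c_u·L_a·R / (W·d), so c_u = FS·W·d / (L_a·R).
c_u = 1.49·1629·7.44 / (21.90·15.4) = 18058.4 / 337.26 = 53.54 kPa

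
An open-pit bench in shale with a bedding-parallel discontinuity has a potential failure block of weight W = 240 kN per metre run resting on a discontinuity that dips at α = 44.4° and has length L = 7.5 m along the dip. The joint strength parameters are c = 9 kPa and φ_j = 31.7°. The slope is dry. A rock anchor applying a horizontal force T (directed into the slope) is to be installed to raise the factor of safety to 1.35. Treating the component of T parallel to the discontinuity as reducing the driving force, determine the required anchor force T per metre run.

T = 38 kN/m

Resolving forces along and normal to the sliding plane, with the horizontal anchor force T adding T·sinα to the effective normal force and T·cosα acting up the plane against the driving force:
FS = [cL + (W cosα + T sinα) tanφ_j] / [W sinα − T cosα]
Without the anchor: N' = 171.5 kN/m, driving T_d = 167.9 kN/m, resisting R = 9·7.5 + 171.5·tan31.7° = 173.4 kN/m, FS = 1.03.
Setting FS = 1.35 and solving for T:
1.35·(167.9 − T cos44.4°) = 173.4 + T sin44.4°·tan31.7°
T·(sin44.4°·tan31.7° + 1.35·cos44.4°) = 1.35·167.9 − 173.4
T·(0.6997·0.6176 + 1.35·0.7145) = 226.7 − 173.4 = 53.3
T·1.3967 = 53.3
T = 38.2 kN/m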